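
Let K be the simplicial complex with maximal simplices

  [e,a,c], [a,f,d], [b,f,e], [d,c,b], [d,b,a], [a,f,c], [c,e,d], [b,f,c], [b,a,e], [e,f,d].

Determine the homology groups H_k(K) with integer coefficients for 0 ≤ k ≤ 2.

H_0 ≅ Z,  H_1 ≅ Z/2,  H_2 = 0.

Take the total order a < b < c < d < e < f on the vertex set. Then K (dimension 2) consists of the simplices:

  0-simplices (6): a, b, c, d, e, f
  1-simplices (15): ab, ac, ad, ae, af, bc, bd, be, bf, cd, ce, cf, de, df, ef
  2-simplices (10): abd, abe, ace, acf, adf, bcd, bcf, bef, cde, def

Hence C_0 ≅ Z^6, C_1 ≅ Z^15, C_2 ≅ Z^10.

The boundary map ∂_1: C_1 → C_0 sends each edge [p,q] (with p < q) to q − p.
The resulting 6×15 matrix has rank 5, and its Smith normal form has invariant factors (1,1,1,1,1).

∂_2: C_2 → C_1 sends each 2-simplex [p,q,r] to [q,r] − [p,r] + [p,q]. For instance
  ∂abe = be − ae + ab,
  ∂bef = ef − bf + be.
This gives a 15×10 integer matrix of rank 10; reducing to Smith normal form yields diagonal entries (1,1,1,1,1,1,1,1,1,2).

Reading off H_k = ker ∂_k / im ∂_{k+1}:

  H_0: rank C_0 − rank ∂_1 = 6 − 5 = 1, and the invariant factors of ∂_1 are all 1, so H_0 ≅ Z.
  H_1: rank ker ∂_1 − rank ∂_2 = (15 − 5) − 10 = 0, and ∂_2 has invariant factor 2 > 1, so H_1 ≅ Z/2.
  H_2: rank ker ∂_2 − rank ∂_3 = (10 − 10) − 0 = 0, and there is no ∂_3, so H_2 ≅ 0.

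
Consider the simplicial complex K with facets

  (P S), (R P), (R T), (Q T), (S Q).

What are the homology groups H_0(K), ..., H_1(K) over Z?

H_0 = Z,  H_1 = Z.

Take the total order P < Q < R < S < T on the vertex set. Then K (dimension 1) consists of the simplices:

  0-simplices (5): P, Q, R, S, T
  1-simplices (5): PR, PS, QS, QT, RT

Hence C_0 ≅ Z^5, C_1 ≅ Z^5.

∂_1: C_1 → C_0 maps an edge to its endpoints' difference, ∂[p,q] = q − p.
The 5×5 boundary matrix has rank 4 and Smith normal form diag(1,1,1,1).

From H_k ≅ ker(∂_k) / im(∂_{k+1}) we obtain:

  H_0: rank C_0 − rank ∂_1 = 5 − 4 = 1, and the invariant factors of ∂_1 are all 1, so H_0 = Z.
  H_1: rank ker ∂_1 − rank ∂_2 = (5 − 4) − 0 = 1, and there is no ∂_2, so H_1 = Z.

As a check, the Euler characteristic is 5 − 5 = 0, which agrees with 1 − 1 = 0.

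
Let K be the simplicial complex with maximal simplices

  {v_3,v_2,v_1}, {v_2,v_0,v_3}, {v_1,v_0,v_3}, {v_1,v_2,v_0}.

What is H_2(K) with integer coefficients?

Fix the vertex order v_0 < v_1 < v_2 < v_3 and write every simplex with vertices in increasing order. Then dim K = 2 and the simplices of K are:

  0-simplices (4): [v_0], [v_1], [v_2], [v_3]
  1-simplices (6): [v_0,v_1], [v_0,v_2], [v_0,v_3], [v_1,v_2], [v_1,v_3], [v_2,v_3]
  2-simplices (4): [v_0,v_1,v_2], [v_0,v_1,v_3], [v_0,v_2,v_3], [v_1,v_2,v_3]

Hence C_0 ≅ Z^4, C_1 ≅ Z^6, C_2 ≅ Z^4.

Boundary ∂_1: C_1 → C_0 sends each edge [p,q] (with p < q) to q − p. For instance
  ∂[v_0,v_1] = [v_1] − [v_0].
The 4×6 boundary matrix has rank 3 and Smith normal form diag(1,1,1).

The boundary map ∂_2: C_2 → C_1 maps a triangle to the signed sum of its edges. For instance
  ∂[v_1,v_2,v_3] = [v_2,v_3] − [v_1,v_3] + [v_1,v_2],
  ∂[v_0,v_1,v_3] = [v_1,v_3] − [v_0,v_3] + [v_0,v_1].
As a 6×4 matrix over Z this has rank 3, with invariant factors (1,1,1).

Computing H_k = (kernel of ∂_k) / (image of ∂_{k+1}):

  H_2: rank ker ∂_2 − rank ∂_3 = (4 − 3) − 0 = 1, and there is no ∂_3, so H_2 = Z.

H_2 = Z.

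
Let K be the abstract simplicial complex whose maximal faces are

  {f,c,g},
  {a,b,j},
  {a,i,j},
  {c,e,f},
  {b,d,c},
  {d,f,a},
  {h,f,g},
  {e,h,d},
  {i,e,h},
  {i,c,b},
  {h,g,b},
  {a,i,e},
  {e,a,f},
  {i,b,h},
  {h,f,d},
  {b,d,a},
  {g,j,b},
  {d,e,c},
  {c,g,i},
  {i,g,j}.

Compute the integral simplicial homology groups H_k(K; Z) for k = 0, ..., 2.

K has 10 vertices, 30 edges, 20 triangles.
rank ∂_0 = 0, rank ∂_1 = 9 ⇒ b_0 = 10 − 0 − 9 = 1; all invariant factors of ∂_1 are 1 so no torsion. So H_0 = Z.
rank ∂_1 = 9, rank ∂_2 = 20 ⇒ b_1 = 30 − 9 − 20 = 1; ∂_2 has invariant factor(s) [2] giving torsion. So H_1 = Z ⊕ Z/2.
rank ∂_2 = 20, rank ∂_3 = 0 ⇒ b_2 = 20 − 20 − 0 = 0. So H_2 = 0.

H_0 = Z,  H_1 = Z ⊕ Z/2,  H_2 = 0.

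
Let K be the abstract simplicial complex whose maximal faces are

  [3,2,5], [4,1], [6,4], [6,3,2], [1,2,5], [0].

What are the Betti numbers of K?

K has 7 vertices, 9 edges, 3 triangles.
rank ∂_0 = 0, rank ∂_1 = 5 ⇒ b_0 = 7 − 0 − 5 = 2; all invariant factors of ∂_1 are 1 so no torsion. So H_0 = Z^2.
rank ∂_1 = 5, rank ∂_2 = 3 ⇒ b_1 = 9 − 5 − 3 = 1; all invariant factors of ∂_2 are 1 so no torsion. So H_1 = Z.
rank ∂_2 = 3, rank ∂_3 = 0 ⇒ b_2 = 3 − 3 − 0 = 0. So H_2 = 0.

b_0 = 2, b_1 = 1, b_2 = 0.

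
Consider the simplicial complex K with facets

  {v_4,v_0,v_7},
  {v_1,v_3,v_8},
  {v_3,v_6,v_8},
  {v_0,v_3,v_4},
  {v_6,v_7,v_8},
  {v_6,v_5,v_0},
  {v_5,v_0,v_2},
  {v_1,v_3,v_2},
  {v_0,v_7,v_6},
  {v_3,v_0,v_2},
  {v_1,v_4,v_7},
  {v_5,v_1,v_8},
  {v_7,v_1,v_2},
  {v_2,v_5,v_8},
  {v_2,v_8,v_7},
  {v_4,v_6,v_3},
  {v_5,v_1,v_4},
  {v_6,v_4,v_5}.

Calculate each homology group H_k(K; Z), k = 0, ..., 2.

H_0 ≅ Z,  H_1 ≅ Z ⊕ Z/2Z,  H_2 = 0.

We work with the vertex ordering v_0 < v_1 < v_2 < v_3 < v_4 < v_5 < v_6 < v_7 < v_8. The simplices of K, each written with vertices in increasing order, are:

  0-simplices (9): [v_0], [v_1], [v_2], [v_3], [v_4], [v_5], [v_6], [v_7], [v_8]
  1-simplices (27): (27 of them)
  2-simplices (18): (18 of them)

so the chain groups are C_0 ≅ Z^9, C_1 ≅ Z^27, C_2 ≅ Z^18.

Boundary ∂_1: C_1 → C_0 maps an edge to its endpoints' difference, ∂[p,q] = q − p.
As a 9×27 matrix over Z this has rank 8, with invariant factors (1,1,1,1,1,1,1,1).

∂_2: C_2 → C_1 sends each 2-simplex [p,q,r] to [q,r] − [p,r] + [p,q]. For instance
  ∂[v_0,v_3,v_4] = [v_3,v_4] − [v_0,v_4] + [v_0,v_3],
  ∂[v_2,v_7,v_8] = [v_7,v_8] − [v_2,v_8] + [v_2,v_7].
The 27×18 boundary matrix has rank 18 and Smith normal form diag(1,1,1,1,1,1,1,1,1,1,1,1,1,1,1,1,1,2).

Now H_k = ker ∂_k / im ∂_{k+1}, so:

  H_0: rank C_0 − rank ∂_1 = 9 − 8 = 1, and the invariant factors of ∂_1 are all 1, so H_0 ≅ Z.
  H_1: rank ker ∂_1 − rank ∂_2 = (27 − 8) − 18 = 1, and ∂_2 has invariant factor 2 > 1, so H_1 ≅ Z ⊕ Z/2Z.
  H_2: rank ker ∂_2 − rank ∂_3 = (18 − 18) − 0 = 0, and there is no ∂_3, so H_2 ≅ 0.

As a check, the Euler characteristic is 9 − 27 + 18 = 0, which agrees with 1 − 1 + 0 = 0.
(K is a triangulation of the Klein bottle.)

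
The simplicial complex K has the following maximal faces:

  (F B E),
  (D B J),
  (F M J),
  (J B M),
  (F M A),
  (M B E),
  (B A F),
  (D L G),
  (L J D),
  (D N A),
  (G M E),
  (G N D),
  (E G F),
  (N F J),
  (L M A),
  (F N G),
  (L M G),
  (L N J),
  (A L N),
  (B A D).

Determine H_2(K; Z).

Order the vertices as A < B < D < E < F < G < J < L < M < N. Listing each simplex with vertices in this order, K has dimension 2 with simplices:

  0-simplices (10): A, B, D, E, F, G, J, L, M, N
  1-simplices (30): AB, AD, AF, AL, AM, AN, BD, BE, BF, BJ, BM, DG, DJ, DL, DN, EF, EG, EM, FG, FJ, FM, FN, GL, GM, GN, JL, JM, JN, LM, LN
  2-simplices (20): ABD, ABF, ADN, AFM, ALM, ALN, BDJ, BEF, BEM, BJM, DGL, DGN, DJL, EFG, EGM, FGN, FJM, FJN, GLM, JLN

so the chain groups are C_0 ≅ Z^10, C_1 ≅ Z^30, C_2 ≅ Z^20.

∂_1: C_1 → C_0 is given by ∂[p,q] = [q] − [p].
As a 10×30 matrix over Z this has rank 9, with invariant factors (1,1,1,1,1,1,1,1,1).

The boundary map ∂_2: C_2 → C_1 maps a triangle to the signed sum of its edges. For instance
  ∂FGN = GN − FN + FG,
  ∂ALN = LN − AN + AL.
As a 30×20 matrix over Z this has rank 20, with invariant factors (1,1,1,1,1,1,1,1,1,1,1,1,1,1,1,1,1,1,1,2).

Reading off H_k = ker ∂_k / im ∂_{k+1}:

  H_2: rank ker ∂_2 − rank ∂_3 = (20 − 20) − 0 = 0, and there is no ∂_3, so H_2 ≅ 0.

H_2 = 0.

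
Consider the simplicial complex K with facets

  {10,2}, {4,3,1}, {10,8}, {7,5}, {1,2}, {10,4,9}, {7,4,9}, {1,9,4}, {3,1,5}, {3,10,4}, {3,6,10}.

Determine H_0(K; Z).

H_0 = Z.

We work with the vertex ordering 1 < 2 < 3 < 4 < 5 < 6 < 7 < 8 < 9 < 10. The simplices of K, each written with vertices in increasing order, are:

  0-simplices (10): [1], [2], [3], [4], [5], [6], [7], [8], [9], [10]
  1-simplices (18): [1,2], [1,3], [1,4], [1,5], [1,9], [2,10], [3,4], [3,5], [3,6], [3,10], [4,7], [4,9], [4,10], [5,7], [6,10], [7,9], [8,10], [9,10]
  2-simplices (7): [1,3,4], [1,3,5], [1,4,9], [3,4,10], [3,6,10], [4,7,9], [4,9,10]

so the chain groups are C_0 ≅ Z^10, C_1 ≅ Z^18, C_2 ≅ Z^7.

The boundary map ∂_1: C_1 → C_0 sends each edge [p,q] (with p < q) to q − p. For instance
  ∂[3,10] = [10] − [3].
As a 10×18 matrix over Z this has rank 9, with invariant factors (1,1,1,1,1,1,1,1,1).

∂_2: C_2 → C_1 maps a triangle to the signed sum of its edges. For instance
  ∂[4,7,9] = [7,9] − [4,9] + [4,7],
  ∂[3,6,10] = [6,10] − [3,10] + [3,6].
The resulting 18×7 matrix has rank 7, and its Smith normal form has invariant factors (1,1,1,1,1,1,1).

Now H_k = ker ∂_k / im ∂_{k+1}, so:

  H_0: rank C_0 − rank ∂_1 = 10 − 9 = 1, and the invariant factors of ∂_1 are all 1, so H_0 ≅ Z.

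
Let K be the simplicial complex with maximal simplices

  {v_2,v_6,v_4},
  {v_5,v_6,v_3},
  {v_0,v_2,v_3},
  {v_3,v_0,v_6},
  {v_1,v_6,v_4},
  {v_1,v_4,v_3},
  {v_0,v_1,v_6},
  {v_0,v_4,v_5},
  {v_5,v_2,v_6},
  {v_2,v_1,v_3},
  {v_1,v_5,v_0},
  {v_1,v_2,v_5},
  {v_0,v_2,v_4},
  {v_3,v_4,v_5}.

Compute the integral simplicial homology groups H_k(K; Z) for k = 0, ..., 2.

Take the total order v_0 < v_1 < v_2 < v_3 < v_4 < v_5 < v_6 on the vertex set. Then K (dimension 2) consists of the simplices:

  0-simplices (7): [v_0], [v_1], [v_2], [v_3], [v_4], [v_5], [v_6]
  1-simplices (21): (21 of them)
  2-simplices (14): (14 of them)

giving chain groups C_0 ≅ Z^7, C_1 ≅ Z^21, C_2 ≅ Z^14.

Boundary ∂_1: C_1 → C_0 is given by ∂[p,q] = [q] − [p].
As a 7×21 matrix over Z this has rank 6, with invariant factors (1,1,1,1,1,1).

∂_2: C_2 → C_1 acts by ∂[p,q,r] = [q,r] − [p,r] + [p,q]. For instance
  ∂[v_0,v_2,v_3] = [v_2,v_3] − [v_0,v_3] + [v_0,v_2],
  ∂[v_0,v_2,v_4] = [v_2,v_4] − [v_0,v_4] + [v_0,v_2].
The 21×14 boundary matrix has rank 13 and Smith normal form diag(1,1,1,1,1,1,1,1,1,1,1,1,1).

Now H_k = ker ∂_k / im ∂_{k+1}, so:

  H_0: rank C_0 − rank ∂_1 = 7 − 6 = 1, and the invariant factors of ∂_1 are all 1, so H_0 ≅ Z.
  H_1: rank ker ∂_1 − rank ∂_2 = (21 − 6) − 13 = 2, and the invariant factors of ∂_2 are all 1, so H_1 ≅ Z^2.
  H_2: rank ker ∂_2 − rank ∂_3 = (14 − 13) − 0 = 1, and there is no ∂_3, so H_2 ≅ Z.

As a check, the Euler characteristic is 7 − 21 + 14 = 0, which agrees with 1 − 2 + 1 = 0.

H_0 ≅ Z,  H_1 ≅ Z^2,  H_2 ≅ Z.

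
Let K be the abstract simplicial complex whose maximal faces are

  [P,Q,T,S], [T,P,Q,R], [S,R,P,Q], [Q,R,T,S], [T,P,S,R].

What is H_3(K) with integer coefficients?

K has 5 vertices, 10 edges, 10 triangles, 5 3-simplices.
rank ∂_3 = 4, rank ∂_4 = 0 ⇒ b_3 = 5 − 4 − 0 = 1. So H_3 ≅ Z.

H_3 ≅ Z.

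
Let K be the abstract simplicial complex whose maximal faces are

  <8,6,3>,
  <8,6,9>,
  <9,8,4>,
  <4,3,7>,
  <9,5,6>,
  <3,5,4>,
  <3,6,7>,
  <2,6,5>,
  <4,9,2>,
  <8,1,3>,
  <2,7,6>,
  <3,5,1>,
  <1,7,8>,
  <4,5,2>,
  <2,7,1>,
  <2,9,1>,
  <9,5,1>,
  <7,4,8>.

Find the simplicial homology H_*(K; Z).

H_0 = Z,  H_1 = Z ⊕ Z/2,  H_2 = 0.

Fix the vertex order 1 < 2 < 3 < 4 < 5 < 6 < 7 < 8 < 9 and write every simplex with vertices in increasing order. Then dim K = 2 and the simplices of K are:

  0-simplices (9): [1], [2], [3], [4], [5], [6], [7], [8], [9]
  1-simplices (27): (27 of them)
  2-simplices (18): [1,2,7], [1,2,9], [1,3,5], [1,3,8], [1,5,9], [1,7,8], [2,4,5], [2,4,9], [2,5,6], [2,6,7], [3,4,5], [3,4,7], [3,6,7], [3,6,8], [4,7,8], [4,8,9], [5,6,9], [6,8,9]

so the chain groups are C_0 ≅ Z^9, C_1 ≅ Z^27, C_2 ≅ Z^18.

Boundary ∂_1: C_1 → C_0 sends each edge [p,q] (with p < q) to q − p.
This gives a 9×27 integer matrix of rank 8; reducing to Smith normal form yields diagonal entries (1,1,1,1,1,1,1,1).

∂_2: C_2 → C_1 maps a triangle to the signed sum of its edges. For instance
  ∂[6,8,9] = [8,9] − [6,9] + [6,8],
  ∂[1,3,8] = [3,8] − [1,8] + [1,3].
The resulting 27×18 matrix has rank 18, and its Smith normal form has invariant factors (1,1,1,1,1,1,1,1,1,1,1,1,1,1,1,1,1,2).

Reading off H_k = ker ∂_k / im ∂_{k+1}:

  H_0: rank C_0 − rank ∂_1 = 9 − 8 = 1, and the invariant factors of ∂_1 are all 1, so H_0 = Z.
  H_1: rank ker ∂_1 − rank ∂_2 = (27 − 8) − 18 = 1, and ∂_2 has invariant factor 2 > 1, so H_1 = Z ⊕ Z/2.
  H_2: rank ker ∂_2 − rank ∂_3 = (18 − 18) − 0 = 0, and there is no ∂_3, so H_2 = 0.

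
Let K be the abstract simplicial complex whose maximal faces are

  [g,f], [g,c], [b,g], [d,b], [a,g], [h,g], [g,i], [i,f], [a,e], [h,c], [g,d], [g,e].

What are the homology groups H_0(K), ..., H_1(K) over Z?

Order the vertices as a < b < c < d < e < f < g < h < i. Listing each simplex with vertices in this order, K has dimension 1 with simplices:

  0-simplices (9): a, b, c, d, e, f, g, h, i
  1-simplices (12): ae, ag, bd, bg, cg, ch, dg, eg, fg, fi, gh, gi

Hence C_0 ≅ Z^9, C_1 ≅ Z^12.

∂_1: C_1 → C_0 maps an edge to its endpoints' difference, ∂[p,q] = q − p. For instance
  ∂dg = g − d.
As a 9×12 matrix over Z this has rank 8, with invariant factors (1,1,1,1,1,1,1,1).

Now H_k = ker ∂_k / im ∂_{k+1}, so:

  H_0: rank C_0 − rank ∂_1 = 9 − 8 = 1, and the invariant factors of ∂_1 are all 1, so H_0 = Z.
  H_1: rank ker ∂_1 − rank ∂_2 = (12 − 8) − 0 = 4, and there is no ∂_2, so H_1 = Z^4.

H_0 = Z,  H_1 = Z^4.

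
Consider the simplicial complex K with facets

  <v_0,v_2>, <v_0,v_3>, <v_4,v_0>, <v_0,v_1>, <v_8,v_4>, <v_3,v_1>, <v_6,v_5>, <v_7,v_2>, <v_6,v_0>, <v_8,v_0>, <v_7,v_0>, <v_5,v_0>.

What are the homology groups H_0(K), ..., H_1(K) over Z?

K has 9 vertices, 12 edges.
rank ∂_0 = 0, rank ∂_1 = 8 ⇒ b_0 = 9 − 0 − 8 = 1; all invariant factors of ∂_1 are 1 so no torsion. So H_0 = Z.
rank ∂_1 = 8, rank ∂_2 = 0 ⇒ b_1 = 12 − 8 − 0 = 4. So H_1 = Z^4.

H_0 = Z,  H_1 = Z^4.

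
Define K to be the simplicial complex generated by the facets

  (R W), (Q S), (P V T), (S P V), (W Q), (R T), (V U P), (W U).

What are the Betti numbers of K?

Order the vertices as P < Q < R < S < T < U < V < W. Listing each simplex with vertices in this order, K has dimension 2 with simplices:

  0-simplices (8): P, Q, R, S, T, U, V, W
  1-simplices (12): PS, PT, PU, PV, QS, QW, RT, RW, SV, TV, UV, UW
  2-simplices (3): PSV, PTV, PUV

so the chain groups are C_0 ≅ Z^8, C_1 ≅ Z^12, C_2 ≅ Z^3.

Boundary ∂_1: C_1 → C_0 sends each edge [p,q] (with p < q) to q − p.
As a 8×12 matrix over Z this has rank 7, with invariant factors (1,1,1,1,1,1,1).

The boundary map ∂_2: C_2 → C_1 sends each 2-simplex [p,q,r] to [q,r] − [p,r] + [p,q]. For instance
  ∂PUV = UV − PV + PU,
  ∂PTV = TV − PV + PT.
The 12×3 boundary matrix has rank 3 and Smith normal form diag(1,1,1).

Reading off H_k = ker ∂_k / im ∂_{k+1}:

  H_0: rank C_0 − rank ∂_1 = 8 − 7 = 1, and the invariant factors of ∂_1 are all 1, so H_0 = Z.
  H_1: rank ker ∂_1 − rank ∂_2 = (12 − 7) − 3 = 2, and the invariant factors of ∂_2 are all 1, so H_1 = Z^2.
  H_2: rank ker ∂_2 − rank ∂_3 = (3 − 3) − 0 = 0, and there is no ∂_3, so H_2 = 0.

Hence the Betti numbers are b_0 = 1, b_1 = 2, b_2 = 0.

b_0 = 1, b_1 = 2, b_2 = 0.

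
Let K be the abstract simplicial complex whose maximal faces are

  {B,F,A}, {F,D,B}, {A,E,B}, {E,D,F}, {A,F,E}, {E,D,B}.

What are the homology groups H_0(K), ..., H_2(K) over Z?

H_0 = Z,  H_1 = 0,  H_2 = Z.

Fix the vertex order A < B < D < E < F and write every simplex with vertices in increasing order. Then dim K = 2 and the simplices of K are:

  0-simplices (5): A, B, D, E, F
  1-simplices (9): AB, AE, AF, BD, BE, BF, DE, DF, EF
  2-simplices (6): ABE, ABF, AEF, BDE, BDF, DEF

Hence C_0 ≅ Z^5, C_1 ≅ Z^9, C_2 ≅ Z^6.

Boundary ∂_1: C_1 → C_0 sends each edge [p,q] (with p < q) to q − p.
As a 5×9 matrix over Z this has rank 4, with invariant factors (1,1,1,1).

Boundary ∂_2: C_2 → C_1 acts by ∂[p,q,r] = [q,r] − [p,r] + [p,q]. For instance
  ∂ABE = BE − AE + AB,
  ∂DEF = EF − DF + DE.
The resulting 9×6 matrix has rank 5, and its Smith normal form has invariant factors (1,1,1,1,1).

Now H_k = ker ∂_k / im ∂_{k+1}, so:

  H_0: rank C_0 − rank ∂_1 = 5 − 4 = 1, and the invariant factors of ∂_1 are all 1, so H_0 ≅ Z.
  H_1: rank ker ∂_1 − rank ∂_2 = (9 − 4) − 5 = 0, and the invariant factors of ∂_2 are all 1, so H_1 ≅ 0.
  H_2: rank ker ∂_2 − rank ∂_3 = (6 − 5) − 0 = 1, and there is no ∂_3, so H_2 ≅ Z.

As a check, the Euler characteristic is 5 − 9 + 6 = 2, which agrees with 1 − 0 + 1 = 2.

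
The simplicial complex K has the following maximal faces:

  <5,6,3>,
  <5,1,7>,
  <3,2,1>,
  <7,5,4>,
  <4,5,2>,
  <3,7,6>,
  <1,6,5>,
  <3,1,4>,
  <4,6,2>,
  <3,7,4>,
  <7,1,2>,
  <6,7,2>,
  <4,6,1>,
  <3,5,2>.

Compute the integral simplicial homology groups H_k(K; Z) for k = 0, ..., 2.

H_0 ≅ Z,  H_1 ≅ Z^2,  H_2 ≅ Z.

K has 7 vertices, 21 edges, 14 triangles.
rank ∂_0 = 0, rank ∂_1 = 6 ⇒ b_0 = 7 − 0 − 6 = 1; all invariant factors of ∂_1 are 1 so no torsion. So H_0 ≅ Z.
rank ∂_1 = 6, rank ∂_2 = 13 ⇒ b_1 = 21 − 6 − 13 = 2; all invariant factors of ∂_2 are 1 so no torsion. So H_1 ≅ Z^2.
rank ∂_2 = 13, rank ∂_3 = 0 ⇒ b_2 = 14 − 13 − 0 = 1. So H_2 ≅ Z.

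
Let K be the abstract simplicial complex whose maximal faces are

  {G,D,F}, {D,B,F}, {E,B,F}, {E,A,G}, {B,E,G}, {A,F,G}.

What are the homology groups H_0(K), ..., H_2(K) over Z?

Take the total order A < B < D < E < F < G on the vertex set. Then K (dimension 2) consists of the simplices:

  0-simplices (6): A, B, D, E, F, G
  1-simplices (12): AE, AF, AG, BD, BE, BF, BG, DF, DG, EF, EG, FG
  2-simplices (6): AEG, AFG, BDF, BEF, BEG, DFG

so the chain groups are C_0 ≅ Z^6, C_1 ≅ Z^12, C_2 ≅ Z^6.

Boundary ∂_1: C_1 → C_0 is given by ∂[p,q] = [q] − [p]. For instance
  ∂EG = G − E.
This gives a 6×12 integer matrix of rank 5; reducing to Smith normal form yields diagonal entries (1,1,1,1,1).

∂_2: C_2 → C_1 acts by ∂[p,q,r] = [q,r] − [p,r] + [p,q]. For instance
  ∂BEF = EF − BF + BE,
  ∂BDF = DF − BF + BD.
This gives a 12×6 integer matrix of rank 6; reducing to Smith normal form yields diagonal entries (1,1,1,1,1,1).

Computing H_k = (kernel of ∂_k) / (image of ∂_{k+1}):

  H_0: rank C_0 − rank ∂_1 = 6 − 5 = 1, and the invariant factors of ∂_1 are all 1, so H_0 ≅ Z.
  H_1: rank ker ∂_1 − rank ∂_2 = (12 − 5) − 6 = 1, and the invariant factors of ∂_2 are all 1, so H_1 ≅ Z.
  H_2: rank ker ∂_2 − rank ∂_3 = (6 − 6) − 0 = 0, and there is no ∂_3, so H_2 ≅ 0.

As a check, the Euler characteristic is 6 − 12 + 6 = 0, which agrees with 1 − 1 + 0 = 0.

H_0 ≅ Z,  H_1 ≅ Z,  H_2 = 0.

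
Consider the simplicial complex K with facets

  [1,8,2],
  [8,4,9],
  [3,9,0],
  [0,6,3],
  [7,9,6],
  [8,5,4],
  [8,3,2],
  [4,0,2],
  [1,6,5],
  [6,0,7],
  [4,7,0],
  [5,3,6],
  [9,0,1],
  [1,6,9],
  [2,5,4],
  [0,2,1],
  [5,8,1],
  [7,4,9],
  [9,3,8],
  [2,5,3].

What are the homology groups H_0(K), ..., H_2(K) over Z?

H_0 = Z,  H_1 = Z ⊕ Z/2Z,  H_2 = 0.

K has 10 vertices, 30 edges, 20 triangles.
rank ∂_0 = 0, rank ∂_1 = 9 ⇒ b_0 = 10 − 0 − 9 = 1; all invariant factors of ∂_1 are 1 so no torsion. So H_0 = Z.
rank ∂_1 = 9, rank ∂_2 = 20 ⇒ b_1 = 30 − 9 − 20 = 1; ∂_2 has invariant factor(s) [2] giving torsion. So H_1 = Z ⊕ Z/2Z.
rank ∂_2 = 20, rank ∂_3 = 0 ⇒ b_2 = 20 − 20 − 0 = 0. So H_2 = 0.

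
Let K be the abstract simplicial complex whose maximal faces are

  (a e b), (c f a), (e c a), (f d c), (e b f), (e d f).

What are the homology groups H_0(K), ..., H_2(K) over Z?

H_0 = Z,  H_1 = Z,  H_2 = 0.

Take the total order a < b < c < d < e < f on the vertex set. Then K (dimension 2) consists of the simplices:

  0-simplices (6): a, b, c, d, e, f
  1-simplices (12): ab, ac, ae, af, be, bf, cd, ce, cf, de, df, ef
  2-simplices (6): abe, ace, acf, bef, cdf, def

Hence C_0 ≅ Z^6, C_1 ≅ Z^12, C_2 ≅ Z^6.

Boundary ∂_1: C_1 → C_0 sends each edge [p,q] (with p < q) to q − p. For instance
  ∂ab = b − a.
The 6×12 boundary matrix has rank 5 and Smith normal form diag(1,1,1,1,1).

∂_2: C_2 → C_1 sends each 2-simplex [p,q,r] to [q,r] − [p,r] + [p,q]. For instance
  ∂bef = ef − bf + be,
  ∂def = ef − df + de.
The 12×6 boundary matrix has rank 6 and Smith normal form diag(1,1,1,1,1,1).

Now H_k = ker ∂_k / im ∂_{k+1}, so:

  H_0: rank C_0 − rank ∂_1 = 6 − 5 = 1, and the invariant factors of ∂_1 are all 1, so H_0 = Z.
  H_1: rank ker ∂_1 − rank ∂_2 = (12 − 5) − 6 = 1, and the invariant factors of ∂_2 are all 1, so H_1 = Z.
  H_2: rank ker ∂_2 − rank ∂_3 = (6 − 6) − 0 = 0, and there is no ∂_3, so H_2 = 0.

As a check, the Euler characteristic is 6 − 12 + 6 = 0, which agrees with 1 − 1 + 0 = 0.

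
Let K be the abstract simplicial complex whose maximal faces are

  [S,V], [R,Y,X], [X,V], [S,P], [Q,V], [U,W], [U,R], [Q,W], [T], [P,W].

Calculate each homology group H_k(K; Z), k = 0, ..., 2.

Order the vertices as P < Q < R < S < T < U < V < W < X < Y. Listing each simplex with vertices in this order, K has dimension 2 with simplices:

  0-simplices (10): P, Q, R, S, T, U, V, W, X, Y
  1-simplices (11): PS, PW, QV, QW, RU, RX, RY, SV, UW, VX, XY
  2-simplices (1): RXY

giving chain groups C_0 ≅ Z^10, C_1 ≅ Z^11, C_2 ≅ Z^1.

∂_1: C_1 → C_0 is given by ∂[p,q] = [q] − [p].
As a 10×11 matrix over Z this has rank 8, with invariant factors (1,1,1,1,1,1,1,1).

The boundary map ∂_2: C_2 → C_1 maps a triangle to the signed sum of its edges. For instance
  ∂RXY = XY − RY + RX.
The resulting 11×1 matrix has rank 1, and its Smith normal form has invariant factors (1).

Now H_k = ker ∂_k / im ∂_{k+1}, so:

  H_0: rank C_0 − rank ∂_1 = 10 − 8 = 2, and the invariant factors of ∂_1 are all 1, so H_0 ≅ Z^2.
  H_1: rank ker ∂_1 − rank ∂_2 = (11 − 8) − 1 = 2, and the invariant factors of ∂_2 are all 1, so H_1 ≅ Z^2.
  H_2: rank ker ∂_2 − rank ∂_3 = (1 − 1) − 0 = 0, and there is no ∂_3, so H_2 ≅ 0.

H_0 ≅ Z^2,  H_1 ≅ Z^2,  H_2 = 0.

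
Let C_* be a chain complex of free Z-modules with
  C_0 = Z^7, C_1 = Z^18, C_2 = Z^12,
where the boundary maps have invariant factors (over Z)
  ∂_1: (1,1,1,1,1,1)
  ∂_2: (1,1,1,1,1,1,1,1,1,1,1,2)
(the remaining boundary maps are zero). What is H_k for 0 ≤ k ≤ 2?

H_0: b_0 = 7 − 0 − 6 = 1; torsion from ∂_1 factors > 1: none. So H_0 = Z.
H_1: b_1 = 18 − 6 − 12 = 0; torsion from ∂_2 factors > 1: [2]. So H_1 = Z/2Z.
H_2: b_2 = 12 − 12 − 0 = 0; torsion from ∂_3 factors > 1: none. So H_2 = 0.

H_0 = Z,  H_1 = Z/2Z,  H_2 = 0.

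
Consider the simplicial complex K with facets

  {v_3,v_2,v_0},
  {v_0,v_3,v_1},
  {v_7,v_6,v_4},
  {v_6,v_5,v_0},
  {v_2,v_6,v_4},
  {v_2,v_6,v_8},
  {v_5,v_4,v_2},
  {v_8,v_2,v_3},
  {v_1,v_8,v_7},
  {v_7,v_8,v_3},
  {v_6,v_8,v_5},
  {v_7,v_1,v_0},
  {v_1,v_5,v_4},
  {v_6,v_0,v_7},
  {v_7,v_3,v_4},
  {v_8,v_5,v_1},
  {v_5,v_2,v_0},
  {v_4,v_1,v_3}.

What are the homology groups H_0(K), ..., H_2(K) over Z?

H_0 = Z,  H_1 = Z ⊕ Z/2Z,  H_2 = 0.

Order the vertices as v_0 < v_1 < v_2 < v_3 < v_4 < v_5 < v_6 < v_7 < v_8. Listing each simplex with vertices in this order, K has dimension 2 with simplices:

  0-simplices (9): [v_0], [v_1], [v_2], [v_3], [v_4], [v_5], [v_6], [v_7], [v_8]
  1-simplices (27): (27 of them)
  2-simplices (18): (18 of them)

Hence C_0 ≅ Z^9, C_1 ≅ Z^27, C_2 ≅ Z^18.

Boundary ∂_1: C_1 → C_0 is given by ∂[p,q] = [q] − [p].
The resulting 9×27 matrix has rank 8, and its Smith normal form has invariant factors (1,1,1,1,1,1,1,1).

The boundary map ∂_2: C_2 → C_1 maps a triangle to the signed sum of its edges. For instance
  ∂[v_0,v_2,v_5] = [v_2,v_5] − [v_0,v_5] + [v_0,v_2],
  ∂[v_0,v_2,v_3] = [v_2,v_3] − [v_0,v_3] + [v_0,v_2].
This gives a 27×18 integer matrix of rank 18; reducing to Smith normal form yields diagonal entries (1,1,1,1,1,1,1,1,1,1,1,1,1,1,1,1,1,2).

Computing H_k = (kernel of ∂_k) / (image of ∂_{k+1}):

  H_0: rank C_0 − rank ∂_1 = 9 − 8 = 1, and the invariant factors of ∂_1 are all 1, so H_0 ≅ Z.
  H_1: rank ker ∂_1 − rank ∂_2 = (27 − 8) − 18 = 1, and ∂_2 has invariant factor 2 > 1, so H_1 ≅ Z ⊕ Z/2Z.
  H_2: rank ker ∂_2 − rank ∂_3 = (18 − 18) − 0 = 0, and there is no ∂_3, so H_2 ≅ 0.

(K is a triangulation of the Klein bottle.)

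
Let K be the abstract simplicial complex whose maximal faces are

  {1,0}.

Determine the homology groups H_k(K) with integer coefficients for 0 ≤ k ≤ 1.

Fix the vertex order 0 < 1 and write every simplex with vertices in increasing order. Then dim K = 1 and the simplices of K are:

  0-simplices (2): [0], [1]
  1-simplices (1): [0,1]

so the chain groups are C_0 ≅ Z^2, C_1 ≅ Z^1.

Boundary ∂_1: C_1 → C_0 sends each edge [p,q] (with p < q) to q − p.
This gives a 2×1 integer matrix of rank 1; reducing to Smith normal form yields diagonal entries (1).

Computing H_k = (kernel of ∂_k) / (image of ∂_{k+1}):

  H_0: rank C_0 − rank ∂_1 = 2 − 1 = 1, and the invariant factors of ∂_1 are all 1, so H_0 ≅ Z.
  H_1: rank ker ∂_1 − rank ∂_2 = (1 − 1) − 0 = 0, and there is no ∂_2, so H_1 ≅ 0.

(K is a triangulation of the 1-simplex.)

H_0 = Z,  H_1 = 0.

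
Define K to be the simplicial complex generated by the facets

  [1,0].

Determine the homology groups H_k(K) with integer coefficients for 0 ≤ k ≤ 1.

H_0 = Z,  H_1 = 0.

Order the vertices as 0 < 1. Listing each simplex with vertices in this order, K has dimension 1 with simplices:

  0-simplices (2): [0], [1]
  1-simplices (1): [0,1]

Hence C_0 ≅ Z^2, C_1 ≅ Z^1.

Boundary ∂_1: C_1 → C_0 maps an edge to its endpoints' difference, ∂[p,q] = q − p. For instance
  ∂[0,1] = [1] − [0].
The 2×1 boundary matrix has rank 1 and Smith normal form diag(1).

Computing H_k = (kernel of ∂_k) / (image of ∂_{k+1}):

  H_0: rank C_0 − rank ∂_1 = 2 − 1 = 1, and the invariant factors of ∂_1 are all 1, so H_0 ≅ Z.
  H_1: rank ker ∂_1 − rank ∂_2 = (1 − 1) − 0 = 0, and there is no ∂_2, so H_1 ≅ 0.

As a check, the Euler characteristic is 2 − 1 = 1, which agrees with 1 − 0 = 1.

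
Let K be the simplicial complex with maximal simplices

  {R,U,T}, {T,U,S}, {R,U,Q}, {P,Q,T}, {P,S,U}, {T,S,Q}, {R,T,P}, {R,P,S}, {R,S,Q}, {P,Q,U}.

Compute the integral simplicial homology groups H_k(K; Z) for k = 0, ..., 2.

H_0 ≅ Z,  H_1 ≅ Z/2,  H_2 = 0.

Fix the vertex order P < Q < R < S < T < U and write every simplex with vertices in increasing order. Then dim K = 2 and the simplices of K are:

  0-simplices (6): P, Q, R, S, T, U
  1-simplices (15): PQ, PR, PS, PT, PU, QR, QS, QT, QU, RS, RT, RU, ST, SU, TU
  2-simplices (10): PQT, PQU, PRS, PRT, PSU, QRS, QRU, QST, RTU, STU

so the chain groups are C_0 ≅ Z^6, C_1 ≅ Z^15, C_2 ≅ Z^10.

Boundary ∂_1: C_1 → C_0 is given by ∂[p,q] = [q] − [p]. For instance
  ∂PR = R − P.
The 6×15 boundary matrix has rank 5 and Smith normal form diag(1,1,1,1,1).

The boundary map ∂_2: C_2 → C_1 maps a triangle to the signed sum of its edges. For instance
  ∂PRS = RS − PS + PR,
  ∂RTU = TU − RU + RT.
The 15×10 boundary matrix has rank 10 and Smith normal form diag(1,1,1,1,1,1,1,1,1,2).

Computing H_k = (kernel of ∂_k) / (image of ∂_{k+1}):

  H_0: rank C_0 − rank ∂_1 = 6 − 5 = 1, and the invariant factors of ∂_1 are all 1, so H_0 ≅ Z.
  H_1: rank ker ∂_1 − rank ∂_2 = (15 − 5) − 10 = 0, and ∂_2 has invariant factor 2 > 1, so H_1 ≅ Z/2.
  H_2: rank ker ∂_2 − rank ∂_3 = (10 − 10) − 0 = 0, and there is no ∂_3, so H_2 ≅ 0.

As a check, the Euler characteristic is 6 − 15 + 10 = 1, which agrees with 1 − 0 + 0 = 1.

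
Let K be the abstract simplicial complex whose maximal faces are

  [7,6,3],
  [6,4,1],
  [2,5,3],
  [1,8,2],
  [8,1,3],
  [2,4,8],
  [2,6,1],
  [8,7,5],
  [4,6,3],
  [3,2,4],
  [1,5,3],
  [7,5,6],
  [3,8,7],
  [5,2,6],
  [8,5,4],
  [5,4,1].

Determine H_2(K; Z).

H_2 ≅ Z.

Order the vertices as 1 < 2 < 3 < 4 < 5 < 6 < 7 < 8. Listing each simplex with vertices in this order, K has dimension 2 with simplices:

  0-simplices (8): [1], [2], [3], [4], [5], [6], [7], [8]
  1-simplices (24): (24 of them)
  2-simplices (16): [1,2,6], [1,2,8], [1,3,5], [1,3,8], [1,4,5], [1,4,6], [2,3,4], [2,3,5], [2,4,8], [2,5,6], [3,4,6], [3,6,7], [3,7,8], [4,5,8], [5,6,7], [5,7,8]

so the chain groups are C_0 ≅ Z^8, C_1 ≅ Z^24, C_2 ≅ Z^16.

∂_1: C_1 → C_0 sends each edge [p,q] (with p < q) to q − p. For instance
  ∂[6,7] = [7] − [6].
The 8×24 boundary matrix has rank 7 and Smith normal form diag(1,1,1,1,1,1,1).

The boundary map ∂_2: C_2 → C_1 sends each 2-simplex [p,q,r] to [q,r] − [p,r] + [p,q]. For instance
  ∂[2,4,8] = [4,8] − [2,8] + [2,4],
  ∂[1,4,5] = [4,5] − [1,5] + [1,4].
The resulting 24×16 matrix has rank 15, and its Smith normal form has invariant factors (1,1,1,1,1,1,1,1,1,1,1,1,1,1,1).

Computing H_k = (kernel of ∂_k) / (image of ∂_{k+1}):

  H_2: rank ker ∂_2 − rank ∂_3 = (16 − 15) − 0 = 1, and there is no ∂_3, so H_2 ≅ Z.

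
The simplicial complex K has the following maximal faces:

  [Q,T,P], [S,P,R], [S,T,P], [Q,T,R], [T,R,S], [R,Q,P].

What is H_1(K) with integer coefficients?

Fix the vertex order P < Q < R < S < T and write every simplex with vertices in increasing order. Then dim K = 2 and the simplices of K are:

  0-simplices (5): P, Q, R, S, T
  1-simplices (9): PQ, PR, PS, PT, QR, QT, RS, RT, ST
  2-simplices (6): PQR, PQT, PRS, PST, QRT, RST

Hence C_0 ≅ Z^5, C_1 ≅ Z^9, C_2 ≅ Z^6.

∂_1: C_1 → C_0 is given by ∂[p,q] = [q] − [p]. For instance
  ∂ST = T − S.
This gives a 5×9 integer matrix of rank 4; reducing to Smith normal form yields diagonal entries (1,1,1,1).

∂_2: C_2 → C_1 acts by ∂[p,q,r] = [q,r] − [p,r] + [p,q]. For instance
  ∂PRS = RS − PS + PR,
  ∂QRT = RT − QT + QR.
The resulting 9×6 matrix has rank 5, and its Smith normal form has invariant factors (1,1,1,1,1).

Computing H_k = (kernel of ∂_k) / (image of ∂_{k+1}):

  H_1: rank ker ∂_1 − rank ∂_2 = (9 − 4) − 5 = 0, and the invariant factors of ∂_2 are all 1, so H_1 ≅ 0.

H_1 = 0.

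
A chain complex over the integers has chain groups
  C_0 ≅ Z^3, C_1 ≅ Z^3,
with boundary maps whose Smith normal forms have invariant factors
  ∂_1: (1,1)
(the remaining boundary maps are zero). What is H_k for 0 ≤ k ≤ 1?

H_0 ≅ Z,  H_1 ≅ Z.

H_0: b_0 = 3 − 0 − 2 = 1; torsion from ∂_1 factors > 1: none. So H_0 ≅ Z.
H_1: b_1 = 3 − 2 − 0 = 1; torsion from ∂_2 factors > 1: none. So H_1 ≅ Z.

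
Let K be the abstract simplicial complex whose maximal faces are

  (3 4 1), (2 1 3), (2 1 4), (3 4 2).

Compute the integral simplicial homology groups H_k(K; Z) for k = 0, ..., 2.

H_0 ≅ Z,  H_1 = 0,  H_2 ≅ Z.

Fix the vertex order 1 < 2 < 3 < 4 and write every simplex with vertices in increasing order. Then dim K = 2 and the simplices of K are:

  0-simplices (4): [1], [2], [3], [4]
  1-simplices (6): [1,2], [1,3], [1,4], [2,3], [2,4], [3,4]
  2-simplices (4): [1,2,3], [1,2,4], [1,3,4], [2,3,4]

so the chain groups are C_0 ≅ Z^4, C_1 ≅ Z^6, C_2 ≅ Z^4.

The boundary map ∂_1: C_1 → C_0 is given by ∂[p,q] = [q] − [p]. For instance
  ∂[3,4] = [4] − [3].
The resulting 4×6 matrix has rank 3, and its Smith normal form has invariant factors (1,1,1).

The boundary map ∂_2: C_2 → C_1 maps a triangle to the signed sum of its edges. For instance
  ∂[1,2,4] = [2,4] − [1,4] + [1,2],
  ∂[2,3,4] = [3,4] − [2,4] + [2,3].
The resulting 6×4 matrix has rank 3, and its Smith normal form has invariant factors (1,1,1).

Now H_k = ker ∂_k / im ∂_{k+1}, so:

  H_0: rank C_0 − rank ∂_1 = 4 − 3 = 1, and the invariant factors of ∂_1 are all 1, so H_0 ≅ Z.
  H_1: rank ker ∂_1 − rank ∂_2 = (6 − 3) − 3 = 0, and the invariant factors of ∂_2 are all 1, so H_1 ≅ 0.
  H_2: rank ker ∂_2 − rank ∂_3 = (4 − 3) − 0 = 1, and there is no ∂_3, so H_2 ≅ Z.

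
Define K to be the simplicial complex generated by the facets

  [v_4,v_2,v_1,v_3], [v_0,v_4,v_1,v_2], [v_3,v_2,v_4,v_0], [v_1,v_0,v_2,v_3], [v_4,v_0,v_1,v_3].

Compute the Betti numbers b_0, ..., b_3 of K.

b_0 = 1, b_1 = 0, b_2 = 0, b_3 = 1.

K has 5 vertices, 10 edges, 10 triangles, 5 3-simplices.
rank ∂_0 = 0, rank ∂_1 = 4 ⇒ b_0 = 5 − 0 − 4 = 1; all invariant factors of ∂_1 are 1 so no torsion. So H_0 = Z.
rank ∂_1 = 4, rank ∂_2 = 6 ⇒ b_1 = 10 − 4 − 6 = 0; all invariant factors of ∂_2 are 1 so no torsion. So H_1 = 0.
rank ∂_2 = 6, rank ∂_3 = 4 ⇒ b_2 = 10 − 6 − 4 = 0; all invariant factors of ∂_3 are 1 so no torsion. So H_2 = 0.
rank ∂_3 = 4, rank ∂_4 = 0 ⇒ b_3 = 5 − 4 − 0 = 1. So H_3 = Z.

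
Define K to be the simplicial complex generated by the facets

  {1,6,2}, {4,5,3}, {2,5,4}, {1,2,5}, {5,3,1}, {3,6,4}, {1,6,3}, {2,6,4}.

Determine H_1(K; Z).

Fix the vertex order 1 < 2 < 3 < 4 < 5 < 6 and write every simplex with vertices in increasing order. Then dim K = 2 and the simplices of K are:

  0-simplices (6): [1], [2], [3], [4], [5], [6]
  1-simplices (12): [1,2], [1,3], [1,5], [1,6], [2,4], [2,5], [2,6], [3,4], [3,5], [3,6], [4,5], [4,6]
  2-simplices (8): [1,2,5], [1,2,6], [1,3,5], [1,3,6], [2,4,5], [2,4,6], [3,4,5], [3,4,6]

Hence C_0 ≅ Z^6, C_1 ≅ Z^12, C_2 ≅ Z^8.

Boundary ∂_1: C_1 → C_0 maps an edge to its endpoints' difference, ∂[p,q] = q − p.
This gives a 6×12 integer matrix of rank 5; reducing to Smith normal form yields diagonal entries (1,1,1,1,1).

The boundary map ∂_2: C_2 → C_1 maps a triangle to the signed sum of its edges. For instance
  ∂[1,2,5] = [2,5] − [1,5] + [1,2],
  ∂[1,2,6] = [2,6] − [1,6] + [1,2].
As a 12×8 matrix over Z this has rank 7, with invariant factors (1,1,1,1,1,1,1).

Reading off H_k = ker ∂_k / im ∂_{k+1}:

  H_1: rank ker ∂_1 − rank ∂_2 = (12 − 5) − 7 = 0, and the invariant factors of ∂_2 are all 1, so H_1 = 0.

(K is a triangulation of the 2-sphere S^2.)

H_1 ≅ 0.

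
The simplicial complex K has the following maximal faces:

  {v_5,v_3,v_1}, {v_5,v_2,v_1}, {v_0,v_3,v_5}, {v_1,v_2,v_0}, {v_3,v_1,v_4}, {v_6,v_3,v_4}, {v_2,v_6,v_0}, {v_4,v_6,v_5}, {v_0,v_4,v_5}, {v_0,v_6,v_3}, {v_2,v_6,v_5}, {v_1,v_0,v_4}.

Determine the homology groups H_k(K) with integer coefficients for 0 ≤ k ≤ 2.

Fix the vertex order v_0 < v_1 < v_2 < v_3 < v_4 < v_5 < v_6 and write every simplex with vertices in increasing order. Then dim K = 2 and the simplices of K are:

  0-simplices (7): [v_0], [v_1], [v_2], [v_3], [v_4], [v_5], [v_6]
  1-simplices (18): (18 of them)
  2-simplices (12): (12 of them)

Hence C_0 ≅ Z^7, C_1 ≅ Z^18, C_2 ≅ Z^12.

Boundary ∂_1: C_1 → C_0 is given by ∂[p,q] = [q] − [p]. For instance
  ∂[v_5,v_6] = [v_6] − [v_5].
As a 7×18 matrix over Z this has rank 6, with invariant factors (1,1,1,1,1,1).

Boundary ∂_2: C_2 → C_1 maps a triangle to the signed sum of its edges. For instance
  ∂[v_0,v_3,v_6] = [v_3,v_6] − [v_0,v_6] + [v_0,v_3],
  ∂[v_0,v_1,v_2] = [v_1,v_2] − [v_0,v_2] + [v_0,v_1].
The resulting 18×12 matrix has rank 12, and its Smith normal form has invariant factors (1,1,1,1,1,1,1,1,1,1,1,2).

Computing H_k = (kernel of ∂_k) / (image of ∂_{k+1}):

  H_0: rank C_0 − rank ∂_1 = 7 − 6 = 1, and the invariant factors of ∂_1 are all 1, so H_0 ≅ Z.
  H_1: rank ker ∂_1 − rank ∂_2 = (18 − 6) − 12 = 0, and ∂_2 has invariant factor 2 > 1, so H_1 ≅ Z/2.
  H_2: rank ker ∂_2 − rank ∂_3 = (12 − 12) − 0 = 0, and there is no ∂_3, so H_2 ≅ 0.

H_0 ≅ Z,  H_1 ≅ Z/2,  H_2 = 0.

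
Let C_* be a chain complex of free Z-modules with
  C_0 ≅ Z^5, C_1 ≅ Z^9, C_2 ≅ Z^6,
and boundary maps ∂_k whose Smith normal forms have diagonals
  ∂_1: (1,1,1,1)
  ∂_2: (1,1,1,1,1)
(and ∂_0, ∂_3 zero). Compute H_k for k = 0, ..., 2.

H_0: b_0 = 5 − 0 − 4 = 1; torsion from ∂_1 factors > 1: none. So H_0 ≅ Z.
H_1: b_1 = 9 − 4 − 5 = 0; torsion from ∂_2 factors > 1: none. So H_1 ≅ 0.
H_2: b_2 = 6 − 5 − 0 = 1; torsion from ∂_3 factors > 1: none. So H_2 ≅ Z.

H_0 ≅ Z,  H_1 = 0,  H_2 ≅ Z.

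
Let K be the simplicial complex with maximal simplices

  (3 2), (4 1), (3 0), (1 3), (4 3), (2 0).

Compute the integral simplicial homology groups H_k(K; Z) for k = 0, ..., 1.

H_0 ≅ Z,  H_1 ≅ Z^2.

K has 5 vertices, 6 edges.
rank ∂_0 = 0, rank ∂_1 = 4 ⇒ b_0 = 5 − 0 − 4 = 1; all invariant factors of ∂_1 are 1 so no torsion. So H_0 = Z.
rank ∂_1 = 4, rank ∂_2 = 0 ⇒ b_1 = 6 − 4 − 0 = 2. So H_1 = Z^2.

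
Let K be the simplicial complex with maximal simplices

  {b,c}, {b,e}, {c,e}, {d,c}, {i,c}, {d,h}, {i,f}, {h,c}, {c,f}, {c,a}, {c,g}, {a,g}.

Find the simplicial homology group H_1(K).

We work with the vertex ordering a < b < c < d < e < f < g < h < i. The simplices of K, each written with vertices in increasing order, are:

  0-simplices (9): a, b, c, d, e, f, g, h, i
  1-simplices (12): ac, ag, bc, be, cd, ce, cf, cg, ch, ci, dh, fi

Hence C_0 ≅ Z^9, C_1 ≅ Z^12.

Boundary ∂_1: C_1 → C_0 is given by ∂[p,q] = [q] − [p]. For instance
  ∂cd = d − c.
This gives a 9×12 integer matrix of rank 8; reducing to Smith normal form yields diagonal entries (1,1,1,1,1,1,1,1).

Reading off H_k = ker ∂_k / im ∂_{k+1}:

  H_1: rank ker ∂_1 − rank ∂_2 = (12 − 8) − 0 = 4, and there is no ∂_2, so H_1 ≅ Z^4.

H_1 = Z^4.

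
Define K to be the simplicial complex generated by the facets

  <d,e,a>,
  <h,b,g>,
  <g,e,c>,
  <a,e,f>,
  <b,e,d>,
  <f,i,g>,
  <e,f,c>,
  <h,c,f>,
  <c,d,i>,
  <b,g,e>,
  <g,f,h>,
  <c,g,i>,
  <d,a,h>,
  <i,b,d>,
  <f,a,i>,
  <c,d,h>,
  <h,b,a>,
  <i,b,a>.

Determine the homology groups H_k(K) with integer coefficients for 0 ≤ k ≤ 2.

Fix the vertex order a < b < c < d < e < f < g < h < i and write every simplex with vertices in increasing order. Then dim K = 2 and the simplices of K are:

  0-simplices (9): a, b, c, d, e, f, g, h, i
  1-simplices (27): ab, ad, ae, af, ah, ai, bd, be, bg, bh, bi, cd, ce, cf, cg, ch, ci, de, dh, di, ef, eg, fg, fh, fi, gh, gi
  2-simplices (18): abh, abi, ade, adh, aef, afi, bde, bdi, beg, bgh, cdh, cdi, cef, ceg, cfh, cgi, fgh, fgi

so the chain groups are C_0 ≅ Z^9, C_1 ≅ Z^27, C_2 ≅ Z^18.

The boundary map ∂_1: C_1 → C_0 sends each edge [p,q] (with p < q) to q − p.
The resulting 9×27 matrix has rank 8, and its Smith normal form has invariant factors (1,1,1,1,1,1,1,1).

∂_2: C_2 → C_1 maps a triangle to the signed sum of its edges. For instance
  ∂ceg = eg − cg + ce,
  ∂bde = de − be + bd.
The 27×18 boundary matrix has rank 18 and Smith normal form diag(1,1,1,1,1,1,1,1,1,1,1,1,1,1,1,1,1,2).

Now H_k = ker ∂_k / im ∂_{k+1}, so:

  H_0: rank C_0 − rank ∂_1 = 9 − 8 = 1, and the invariant factors of ∂_1 are all 1, so H_0 = Z.
  H_1: rank ker ∂_1 − rank ∂_2 = (27 − 8) − 18 = 1, and ∂_2 has invariant factor 2 > 1, so H_1 = Z ⊕ Z/2Z.
  H_2: rank ker ∂_2 − rank ∂_3 = (18 − 18) − 0 = 0, and there is no ∂_3, so H_2 = 0.

H_0 = Z,  H_1 = Z ⊕ Z/2Z,  H_2 = 0.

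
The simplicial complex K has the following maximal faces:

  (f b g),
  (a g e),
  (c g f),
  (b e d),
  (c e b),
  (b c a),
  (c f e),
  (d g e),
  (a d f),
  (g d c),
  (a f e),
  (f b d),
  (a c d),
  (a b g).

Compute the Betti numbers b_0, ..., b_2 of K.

b_0 = 1, b_1 = 2, b_2 = 1.

Take the total order a < b < c < d < e < f < g on the vertex set. Then K (dimension 2) consists of the simplices:

  0-simplices (7): a, b, c, d, e, f, g
  1-simplices (21): ab, ac, ad, ae, af, ag, bc, bd, be, bf, bg, cd, ce, cf, cg, de, df, dg, ef, eg, fg
  2-simplices (14): abc, abg, acd, adf, aef, aeg, bce, bde, bdf, bfg, cdg, cef, cfg, deg

so the chain groups are C_0 ≅ Z^7, C_1 ≅ Z^21, C_2 ≅ Z^14.

∂_1: C_1 → C_0 maps an edge to its endpoints' difference, ∂[p,q] = q − p.
The resulting 7×21 matrix has rank 6, and its Smith normal form has invariant factors (1,1,1,1,1,1).

The boundary map ∂_2: C_2 → C_1 acts by ∂[p,q,r] = [q,r] − [p,r] + [p,q]. For instance
  ∂bfg = fg − bg + bf,
  ∂abg = bg − ag + ab.
This gives a 21×14 integer matrix of rank 13; reducing to Smith normal form yields diagonal entries (1,1,1,1,1,1,1,1,1,1,1,1,1).

Computing H_k = (kernel of ∂_k) / (image of ∂_{k+1}):

  H_0: rank C_0 − rank ∂_1 = 7 − 6 = 1, and the invariant factors of ∂_1 are all 1, so H_0 = Z.
  H_1: rank ker ∂_1 − rank ∂_2 = (21 − 6) − 13 = 2, and the invariant factors of ∂_2 are all 1, so H_1 = Z^2.
  H_2: rank ker ∂_2 − rank ∂_3 = (14 − 13) − 0 = 1, and there is no ∂_3, so H_2 = Z.

As a check, the Euler characteristic is 7 − 21 + 14 = 0, which agrees with 1 − 2 + 1 = 0.
(K is a triangulation of the torus T^2.)

Hence the Betti numbers are b_0 = 1, b_1 = 2, b_2 = 1.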